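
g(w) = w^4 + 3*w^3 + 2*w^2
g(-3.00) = 18.00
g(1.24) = 11.16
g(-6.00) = 720.00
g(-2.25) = 1.58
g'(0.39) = 3.17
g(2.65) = 119.19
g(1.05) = 6.89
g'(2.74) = 160.81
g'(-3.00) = -39.00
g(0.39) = 0.51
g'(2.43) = 120.26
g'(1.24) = 26.42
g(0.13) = 0.04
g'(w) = 4*w^3 + 9*w^2 + 4*w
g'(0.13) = 0.68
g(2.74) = 133.09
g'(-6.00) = -564.00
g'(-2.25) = -9.00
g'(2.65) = 148.24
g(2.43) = 89.72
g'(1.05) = 18.75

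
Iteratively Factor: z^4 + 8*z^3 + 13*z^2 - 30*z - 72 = (z - 2)*(z^3 + 10*z^2 + 33*z + 36) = (z - 2)*(z + 4)*(z^2 + 6*z + 9) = (z - 2)*(z + 3)*(z + 4)*(z + 3)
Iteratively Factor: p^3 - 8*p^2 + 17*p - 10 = (p - 5)*(p^2 - 3*p + 2) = (p - 5)*(p - 2)*(p - 1)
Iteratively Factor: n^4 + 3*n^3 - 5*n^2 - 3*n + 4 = (n + 1)*(n^3 + 2*n^2 - 7*n + 4) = (n - 1)*(n + 1)*(n^2 + 3*n - 4) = (n - 1)^2*(n + 1)*(n + 4)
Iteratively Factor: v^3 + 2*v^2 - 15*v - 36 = (v + 3)*(v^2 - v - 12) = (v + 3)^2*(v - 4)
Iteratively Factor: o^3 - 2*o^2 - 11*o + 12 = (o - 1)*(o^2 - o - 12) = (o - 1)*(o + 3)*(o - 4)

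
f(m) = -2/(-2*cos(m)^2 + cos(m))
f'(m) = -2*(-4*sin(m)*cos(m) + sin(m))/(-2*cos(m)^2 + cos(m))^2 = 2*(-sin(m)/cos(m)^2 + 4*tan(m))/(2*cos(m) - 1)^2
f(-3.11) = 0.67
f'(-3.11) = 0.04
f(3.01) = 0.68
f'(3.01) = -0.15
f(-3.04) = 0.67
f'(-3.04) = 0.11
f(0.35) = 2.42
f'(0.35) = 2.78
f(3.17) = 0.67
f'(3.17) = 0.03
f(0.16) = 2.08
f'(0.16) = 1.02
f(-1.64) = 25.41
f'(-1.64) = 411.12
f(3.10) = 0.67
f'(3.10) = -0.05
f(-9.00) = 0.78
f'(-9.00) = 0.58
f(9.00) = 0.78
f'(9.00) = -0.58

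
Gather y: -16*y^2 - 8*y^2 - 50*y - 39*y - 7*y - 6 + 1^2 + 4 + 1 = -24*y^2 - 96*y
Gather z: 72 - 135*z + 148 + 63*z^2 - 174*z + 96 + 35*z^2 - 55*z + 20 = 98*z^2 - 364*z + 336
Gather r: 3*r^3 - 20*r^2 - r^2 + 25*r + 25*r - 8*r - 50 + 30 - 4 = 3*r^3 - 21*r^2 + 42*r - 24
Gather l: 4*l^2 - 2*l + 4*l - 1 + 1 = 4*l^2 + 2*l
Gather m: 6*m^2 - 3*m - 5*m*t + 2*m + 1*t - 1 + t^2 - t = 6*m^2 + m*(-5*t - 1) + t^2 - 1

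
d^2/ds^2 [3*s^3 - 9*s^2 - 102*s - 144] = 18*s - 18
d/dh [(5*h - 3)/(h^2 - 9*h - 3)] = (-5*h^2 + 6*h - 42)/(h^4 - 18*h^3 + 75*h^2 + 54*h + 9)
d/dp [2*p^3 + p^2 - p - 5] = 6*p^2 + 2*p - 1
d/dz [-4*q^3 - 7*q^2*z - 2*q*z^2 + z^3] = -7*q^2 - 4*q*z + 3*z^2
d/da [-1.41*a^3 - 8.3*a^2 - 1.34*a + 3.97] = -4.23*a^2 - 16.6*a - 1.34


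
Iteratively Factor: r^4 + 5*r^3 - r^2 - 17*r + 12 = (r - 1)*(r^3 + 6*r^2 + 5*r - 12) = (r - 1)*(r + 3)*(r^2 + 3*r - 4) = (r - 1)*(r + 3)*(r + 4)*(r - 1)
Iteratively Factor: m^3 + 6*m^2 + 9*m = (m)*(m^2 + 6*m + 9) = m*(m + 3)*(m + 3)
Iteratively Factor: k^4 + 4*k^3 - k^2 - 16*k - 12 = (k + 2)*(k^3 + 2*k^2 - 5*k - 6) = (k + 1)*(k + 2)*(k^2 + k - 6) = (k - 2)*(k + 1)*(k + 2)*(k + 3)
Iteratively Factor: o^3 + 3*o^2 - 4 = (o + 2)*(o^2 + o - 2) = (o + 2)^2*(o - 1)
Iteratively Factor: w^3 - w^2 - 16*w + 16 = (w - 4)*(w^2 + 3*w - 4) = (w - 4)*(w + 4)*(w - 1)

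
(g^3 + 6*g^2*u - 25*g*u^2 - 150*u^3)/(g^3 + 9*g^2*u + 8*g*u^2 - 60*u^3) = (-g + 5*u)/(-g + 2*u)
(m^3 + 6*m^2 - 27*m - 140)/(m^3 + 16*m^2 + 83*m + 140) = (m - 5)/(m + 5)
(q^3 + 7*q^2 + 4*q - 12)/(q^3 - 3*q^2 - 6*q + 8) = (q + 6)/(q - 4)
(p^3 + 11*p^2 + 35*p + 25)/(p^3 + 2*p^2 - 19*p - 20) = (p + 5)/(p - 4)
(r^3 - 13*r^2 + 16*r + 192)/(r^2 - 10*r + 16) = (r^2 - 5*r - 24)/(r - 2)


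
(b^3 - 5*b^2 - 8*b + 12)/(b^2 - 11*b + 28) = (b^3 - 5*b^2 - 8*b + 12)/(b^2 - 11*b + 28)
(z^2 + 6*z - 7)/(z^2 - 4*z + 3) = (z + 7)/(z - 3)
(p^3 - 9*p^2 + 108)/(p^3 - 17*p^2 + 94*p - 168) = (p^2 - 3*p - 18)/(p^2 - 11*p + 28)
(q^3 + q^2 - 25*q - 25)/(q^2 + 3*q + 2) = (q^2 - 25)/(q + 2)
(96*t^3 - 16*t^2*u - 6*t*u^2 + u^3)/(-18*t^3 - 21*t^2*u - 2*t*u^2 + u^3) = (-16*t^2 + u^2)/(3*t^2 + 4*t*u + u^2)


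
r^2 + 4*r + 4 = (r + 2)^2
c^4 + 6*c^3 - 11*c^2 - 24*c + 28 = (c - 2)*(c - 1)*(c + 2)*(c + 7)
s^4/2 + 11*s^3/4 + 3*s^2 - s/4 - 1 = (s/2 + 1/2)*(s - 1/2)*(s + 1)*(s + 4)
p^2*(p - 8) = p^3 - 8*p^2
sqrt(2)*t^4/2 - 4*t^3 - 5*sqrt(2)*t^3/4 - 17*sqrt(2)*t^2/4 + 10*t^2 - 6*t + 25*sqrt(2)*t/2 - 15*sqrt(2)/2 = (t - 3/2)*(t - 1)*(t - 5*sqrt(2))*(sqrt(2)*t/2 + 1)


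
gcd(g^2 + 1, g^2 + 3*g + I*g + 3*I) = g + I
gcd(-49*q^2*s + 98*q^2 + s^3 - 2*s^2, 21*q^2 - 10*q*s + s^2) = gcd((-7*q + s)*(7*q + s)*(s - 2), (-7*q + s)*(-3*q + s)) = 7*q - s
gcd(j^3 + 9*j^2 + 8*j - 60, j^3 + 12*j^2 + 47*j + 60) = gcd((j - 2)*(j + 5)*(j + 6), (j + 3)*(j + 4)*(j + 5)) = j + 5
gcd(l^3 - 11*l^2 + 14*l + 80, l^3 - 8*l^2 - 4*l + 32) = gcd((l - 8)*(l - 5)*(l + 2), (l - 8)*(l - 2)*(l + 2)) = l^2 - 6*l - 16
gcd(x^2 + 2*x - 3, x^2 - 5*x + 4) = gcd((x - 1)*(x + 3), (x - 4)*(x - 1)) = x - 1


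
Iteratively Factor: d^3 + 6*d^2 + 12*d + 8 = (d + 2)*(d^2 + 4*d + 4) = (d + 2)^2*(d + 2)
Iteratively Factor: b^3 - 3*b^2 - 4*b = (b - 4)*(b^2 + b) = b*(b - 4)*(b + 1)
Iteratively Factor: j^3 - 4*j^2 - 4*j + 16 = (j + 2)*(j^2 - 6*j + 8) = (j - 4)*(j + 2)*(j - 2)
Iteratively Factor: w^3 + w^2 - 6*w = (w - 2)*(w^2 + 3*w) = (w - 2)*(w + 3)*(w)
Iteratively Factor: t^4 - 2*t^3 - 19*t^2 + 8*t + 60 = (t + 2)*(t^3 - 4*t^2 - 11*t + 30) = (t - 2)*(t + 2)*(t^2 - 2*t - 15) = (t - 2)*(t + 2)*(t + 3)*(t - 5)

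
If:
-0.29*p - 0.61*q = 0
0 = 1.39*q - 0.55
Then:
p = -0.83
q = 0.40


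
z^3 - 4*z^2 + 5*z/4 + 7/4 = (z - 7/2)*(z - 1)*(z + 1/2)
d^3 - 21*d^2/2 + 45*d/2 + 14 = (d - 7)*(d - 4)*(d + 1/2)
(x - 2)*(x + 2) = x^2 - 4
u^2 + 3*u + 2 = (u + 1)*(u + 2)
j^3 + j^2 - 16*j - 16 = (j - 4)*(j + 1)*(j + 4)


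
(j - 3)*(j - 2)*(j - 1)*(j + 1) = j^4 - 5*j^3 + 5*j^2 + 5*j - 6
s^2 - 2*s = s*(s - 2)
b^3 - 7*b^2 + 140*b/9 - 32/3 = (b - 3)*(b - 8/3)*(b - 4/3)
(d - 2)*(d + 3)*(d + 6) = d^3 + 7*d^2 - 36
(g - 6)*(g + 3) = g^2 - 3*g - 18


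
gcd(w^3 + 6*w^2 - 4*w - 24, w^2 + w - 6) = w - 2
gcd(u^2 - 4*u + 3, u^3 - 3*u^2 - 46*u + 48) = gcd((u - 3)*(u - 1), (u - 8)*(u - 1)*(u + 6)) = u - 1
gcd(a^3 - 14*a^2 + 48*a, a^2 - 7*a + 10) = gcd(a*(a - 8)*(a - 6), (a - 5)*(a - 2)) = 1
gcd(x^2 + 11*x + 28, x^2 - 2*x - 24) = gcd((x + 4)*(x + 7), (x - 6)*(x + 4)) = x + 4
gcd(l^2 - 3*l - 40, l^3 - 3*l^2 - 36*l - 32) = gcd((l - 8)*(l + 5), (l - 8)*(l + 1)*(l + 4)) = l - 8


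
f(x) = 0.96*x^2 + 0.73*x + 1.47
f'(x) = 1.92*x + 0.73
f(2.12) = 7.33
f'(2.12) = 4.80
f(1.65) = 5.29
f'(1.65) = 3.90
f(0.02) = 1.48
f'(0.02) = 0.77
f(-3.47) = 10.50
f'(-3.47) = -5.93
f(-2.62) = 6.15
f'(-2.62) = -4.30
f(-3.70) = 11.91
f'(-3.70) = -6.37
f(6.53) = 47.17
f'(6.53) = 13.27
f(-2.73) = 6.63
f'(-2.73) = -4.51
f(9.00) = 85.80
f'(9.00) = 18.01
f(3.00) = 12.30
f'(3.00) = 6.49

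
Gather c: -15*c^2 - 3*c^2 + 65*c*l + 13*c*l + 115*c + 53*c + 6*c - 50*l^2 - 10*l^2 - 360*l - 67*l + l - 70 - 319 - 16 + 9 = -18*c^2 + c*(78*l + 174) - 60*l^2 - 426*l - 396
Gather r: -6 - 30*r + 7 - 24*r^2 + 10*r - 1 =-24*r^2 - 20*r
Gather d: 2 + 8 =10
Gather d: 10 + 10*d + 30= 10*d + 40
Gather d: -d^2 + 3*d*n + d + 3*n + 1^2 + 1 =-d^2 + d*(3*n + 1) + 3*n + 2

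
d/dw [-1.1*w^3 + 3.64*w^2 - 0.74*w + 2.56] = -3.3*w^2 + 7.28*w - 0.74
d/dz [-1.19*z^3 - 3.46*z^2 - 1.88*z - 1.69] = -3.57*z^2 - 6.92*z - 1.88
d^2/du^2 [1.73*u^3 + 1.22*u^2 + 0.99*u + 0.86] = 10.38*u + 2.44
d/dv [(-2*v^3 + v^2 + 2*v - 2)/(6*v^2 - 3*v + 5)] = (-12*v^4 + 12*v^3 - 45*v^2 + 34*v + 4)/(36*v^4 - 36*v^3 + 69*v^2 - 30*v + 25)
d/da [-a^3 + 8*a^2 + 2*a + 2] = -3*a^2 + 16*a + 2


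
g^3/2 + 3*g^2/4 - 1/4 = (g/2 + 1/2)*(g - 1/2)*(g + 1)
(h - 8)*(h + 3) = h^2 - 5*h - 24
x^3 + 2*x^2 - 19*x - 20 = (x - 4)*(x + 1)*(x + 5)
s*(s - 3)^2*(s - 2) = s^4 - 8*s^3 + 21*s^2 - 18*s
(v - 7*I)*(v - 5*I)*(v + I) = v^3 - 11*I*v^2 - 23*v - 35*I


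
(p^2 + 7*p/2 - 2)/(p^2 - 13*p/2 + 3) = (p + 4)/(p - 6)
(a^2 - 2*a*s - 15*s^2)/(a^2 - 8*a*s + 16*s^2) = (a^2 - 2*a*s - 15*s^2)/(a^2 - 8*a*s + 16*s^2)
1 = 1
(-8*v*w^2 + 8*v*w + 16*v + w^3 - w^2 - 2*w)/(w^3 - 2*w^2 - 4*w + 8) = (-8*v*w - 8*v + w^2 + w)/(w^2 - 4)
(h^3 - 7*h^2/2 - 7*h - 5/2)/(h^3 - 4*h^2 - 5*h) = (h + 1/2)/h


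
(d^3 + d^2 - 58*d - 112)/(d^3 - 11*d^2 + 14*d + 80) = (d + 7)/(d - 5)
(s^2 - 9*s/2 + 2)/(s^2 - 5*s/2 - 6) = (2*s - 1)/(2*s + 3)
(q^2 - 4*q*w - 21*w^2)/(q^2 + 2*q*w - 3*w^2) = (q - 7*w)/(q - w)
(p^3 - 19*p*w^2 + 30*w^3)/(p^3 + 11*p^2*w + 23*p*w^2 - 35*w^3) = (p^2 - 5*p*w + 6*w^2)/(p^2 + 6*p*w - 7*w^2)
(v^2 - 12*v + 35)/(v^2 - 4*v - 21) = (v - 5)/(v + 3)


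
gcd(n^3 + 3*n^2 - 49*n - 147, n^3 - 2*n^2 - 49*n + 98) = n^2 - 49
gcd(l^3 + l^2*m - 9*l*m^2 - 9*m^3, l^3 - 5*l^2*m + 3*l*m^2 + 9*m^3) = l^2 - 2*l*m - 3*m^2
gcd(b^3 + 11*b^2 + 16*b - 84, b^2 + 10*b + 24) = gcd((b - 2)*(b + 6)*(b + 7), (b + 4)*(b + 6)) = b + 6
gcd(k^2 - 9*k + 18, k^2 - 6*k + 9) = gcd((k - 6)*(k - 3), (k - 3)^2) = k - 3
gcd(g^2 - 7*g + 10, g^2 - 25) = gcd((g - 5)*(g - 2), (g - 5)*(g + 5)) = g - 5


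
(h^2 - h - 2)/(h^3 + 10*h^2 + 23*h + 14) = (h - 2)/(h^2 + 9*h + 14)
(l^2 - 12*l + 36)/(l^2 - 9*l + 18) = (l - 6)/(l - 3)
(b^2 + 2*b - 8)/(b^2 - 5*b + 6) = (b + 4)/(b - 3)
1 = 1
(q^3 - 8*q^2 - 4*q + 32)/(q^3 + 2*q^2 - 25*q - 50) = (q^2 - 10*q + 16)/(q^2 - 25)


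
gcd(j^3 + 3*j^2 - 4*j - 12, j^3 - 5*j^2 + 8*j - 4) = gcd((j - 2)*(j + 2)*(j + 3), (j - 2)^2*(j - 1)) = j - 2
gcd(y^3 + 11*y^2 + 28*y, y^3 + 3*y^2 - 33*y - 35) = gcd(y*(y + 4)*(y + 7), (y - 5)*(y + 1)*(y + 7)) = y + 7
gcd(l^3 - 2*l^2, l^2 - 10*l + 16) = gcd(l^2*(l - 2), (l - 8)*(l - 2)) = l - 2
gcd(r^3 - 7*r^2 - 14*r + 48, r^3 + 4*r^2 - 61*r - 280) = r - 8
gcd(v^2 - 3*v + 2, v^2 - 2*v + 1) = v - 1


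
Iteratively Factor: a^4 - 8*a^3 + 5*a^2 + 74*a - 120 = (a - 2)*(a^3 - 6*a^2 - 7*a + 60) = (a - 2)*(a + 3)*(a^2 - 9*a + 20) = (a - 4)*(a - 2)*(a + 3)*(a - 5)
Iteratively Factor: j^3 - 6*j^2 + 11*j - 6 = (j - 1)*(j^2 - 5*j + 6) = (j - 3)*(j - 1)*(j - 2)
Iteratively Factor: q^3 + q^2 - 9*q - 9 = (q - 3)*(q^2 + 4*q + 3) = (q - 3)*(q + 1)*(q + 3)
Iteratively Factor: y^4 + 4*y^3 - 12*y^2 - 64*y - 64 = (y - 4)*(y^3 + 8*y^2 + 20*y + 16) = (y - 4)*(y + 2)*(y^2 + 6*y + 8) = (y - 4)*(y + 2)^2*(y + 4)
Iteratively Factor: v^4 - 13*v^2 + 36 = (v + 3)*(v^3 - 3*v^2 - 4*v + 12) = (v + 2)*(v + 3)*(v^2 - 5*v + 6) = (v - 2)*(v + 2)*(v + 3)*(v - 3)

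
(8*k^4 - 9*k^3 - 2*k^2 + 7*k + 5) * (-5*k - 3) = -40*k^5 + 21*k^4 + 37*k^3 - 29*k^2 - 46*k - 15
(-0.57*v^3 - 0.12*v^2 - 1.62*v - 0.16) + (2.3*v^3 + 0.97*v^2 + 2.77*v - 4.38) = 1.73*v^3 + 0.85*v^2 + 1.15*v - 4.54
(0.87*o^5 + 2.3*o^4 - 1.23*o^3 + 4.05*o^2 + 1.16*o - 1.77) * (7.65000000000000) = 6.6555*o^5 + 17.595*o^4 - 9.4095*o^3 + 30.9825*o^2 + 8.874*o - 13.5405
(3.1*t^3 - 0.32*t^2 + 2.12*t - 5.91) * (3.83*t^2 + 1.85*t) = 11.873*t^5 + 4.5094*t^4 + 7.5276*t^3 - 18.7133*t^2 - 10.9335*t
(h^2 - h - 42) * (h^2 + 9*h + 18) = h^4 + 8*h^3 - 33*h^2 - 396*h - 756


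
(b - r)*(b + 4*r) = b^2 + 3*b*r - 4*r^2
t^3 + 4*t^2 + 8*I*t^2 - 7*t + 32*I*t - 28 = (t + 4)*(t + I)*(t + 7*I)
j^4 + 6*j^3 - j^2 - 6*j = j*(j - 1)*(j + 1)*(j + 6)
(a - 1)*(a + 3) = a^2 + 2*a - 3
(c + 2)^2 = c^2 + 4*c + 4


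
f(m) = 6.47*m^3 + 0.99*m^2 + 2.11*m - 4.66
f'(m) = 19.41*m^2 + 1.98*m + 2.11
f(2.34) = 88.60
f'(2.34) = 113.02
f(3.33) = 252.26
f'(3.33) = 223.94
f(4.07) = 456.53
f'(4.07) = 331.69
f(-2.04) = -59.77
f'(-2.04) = 78.85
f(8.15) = 3580.79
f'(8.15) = 1307.51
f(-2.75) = -137.53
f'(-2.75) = 143.45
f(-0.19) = -5.07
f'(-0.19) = 2.43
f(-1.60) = -32.00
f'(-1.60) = 48.63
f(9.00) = 4811.15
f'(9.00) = 1592.14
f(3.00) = 185.27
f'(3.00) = 182.74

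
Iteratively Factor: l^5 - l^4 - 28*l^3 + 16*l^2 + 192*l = (l + 4)*(l^4 - 5*l^3 - 8*l^2 + 48*l) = (l - 4)*(l + 4)*(l^3 - l^2 - 12*l) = l*(l - 4)*(l + 4)*(l^2 - l - 12) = l*(l - 4)*(l + 3)*(l + 4)*(l - 4)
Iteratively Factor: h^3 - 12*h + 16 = (h - 2)*(h^2 + 2*h - 8) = (h - 2)*(h + 4)*(h - 2)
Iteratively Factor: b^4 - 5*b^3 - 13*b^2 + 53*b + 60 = (b + 1)*(b^3 - 6*b^2 - 7*b + 60) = (b - 5)*(b + 1)*(b^2 - b - 12) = (b - 5)*(b - 4)*(b + 1)*(b + 3)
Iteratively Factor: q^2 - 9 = (q + 3)*(q - 3)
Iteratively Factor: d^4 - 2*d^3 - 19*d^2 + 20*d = (d + 4)*(d^3 - 6*d^2 + 5*d) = d*(d + 4)*(d^2 - 6*d + 5) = d*(d - 1)*(d + 4)*(d - 5)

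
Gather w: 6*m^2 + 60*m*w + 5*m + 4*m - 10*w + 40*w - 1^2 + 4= 6*m^2 + 9*m + w*(60*m + 30) + 3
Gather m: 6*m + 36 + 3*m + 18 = 9*m + 54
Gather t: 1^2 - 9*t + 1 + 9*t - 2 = 0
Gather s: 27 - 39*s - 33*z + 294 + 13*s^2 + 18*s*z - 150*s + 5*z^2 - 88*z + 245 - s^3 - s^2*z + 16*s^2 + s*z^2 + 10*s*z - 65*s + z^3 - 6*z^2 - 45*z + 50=-s^3 + s^2*(29 - z) + s*(z^2 + 28*z - 254) + z^3 - z^2 - 166*z + 616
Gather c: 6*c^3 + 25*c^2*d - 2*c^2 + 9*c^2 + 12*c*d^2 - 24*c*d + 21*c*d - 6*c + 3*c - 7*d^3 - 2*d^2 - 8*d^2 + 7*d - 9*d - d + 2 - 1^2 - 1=6*c^3 + c^2*(25*d + 7) + c*(12*d^2 - 3*d - 3) - 7*d^3 - 10*d^2 - 3*d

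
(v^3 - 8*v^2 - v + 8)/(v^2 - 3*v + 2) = (v^2 - 7*v - 8)/(v - 2)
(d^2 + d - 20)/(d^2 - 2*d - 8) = (d + 5)/(d + 2)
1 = 1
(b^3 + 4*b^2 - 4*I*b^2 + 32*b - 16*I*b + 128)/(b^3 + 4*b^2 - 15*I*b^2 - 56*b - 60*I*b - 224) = (b + 4*I)/(b - 7*I)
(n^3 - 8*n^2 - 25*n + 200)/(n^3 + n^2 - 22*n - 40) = (n^2 - 3*n - 40)/(n^2 + 6*n + 8)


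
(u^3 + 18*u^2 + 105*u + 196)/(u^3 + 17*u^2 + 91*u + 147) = (u + 4)/(u + 3)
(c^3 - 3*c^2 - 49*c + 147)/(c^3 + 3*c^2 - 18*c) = (c^2 - 49)/(c*(c + 6))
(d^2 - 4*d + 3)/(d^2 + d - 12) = (d - 1)/(d + 4)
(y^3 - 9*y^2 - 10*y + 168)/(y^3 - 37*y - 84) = (y - 6)/(y + 3)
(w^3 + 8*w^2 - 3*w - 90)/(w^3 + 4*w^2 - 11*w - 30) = (w + 6)/(w + 2)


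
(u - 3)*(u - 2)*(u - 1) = u^3 - 6*u^2 + 11*u - 6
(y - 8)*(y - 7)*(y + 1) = y^3 - 14*y^2 + 41*y + 56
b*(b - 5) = b^2 - 5*b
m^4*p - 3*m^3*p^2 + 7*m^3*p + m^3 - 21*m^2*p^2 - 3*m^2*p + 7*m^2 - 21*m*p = m*(m + 7)*(m - 3*p)*(m*p + 1)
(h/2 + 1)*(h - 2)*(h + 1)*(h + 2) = h^4/2 + 3*h^3/2 - h^2 - 6*h - 4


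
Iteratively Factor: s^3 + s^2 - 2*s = (s - 1)*(s^2 + 2*s) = s*(s - 1)*(s + 2)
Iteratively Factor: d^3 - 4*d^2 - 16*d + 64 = (d - 4)*(d^2 - 16) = (d - 4)^2*(d + 4)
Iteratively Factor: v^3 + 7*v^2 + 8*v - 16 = (v + 4)*(v^2 + 3*v - 4) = (v + 4)^2*(v - 1)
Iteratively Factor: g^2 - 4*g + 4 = (g - 2)*(g - 2)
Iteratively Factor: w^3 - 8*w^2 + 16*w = (w)*(w^2 - 8*w + 16) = w*(w - 4)*(w - 4)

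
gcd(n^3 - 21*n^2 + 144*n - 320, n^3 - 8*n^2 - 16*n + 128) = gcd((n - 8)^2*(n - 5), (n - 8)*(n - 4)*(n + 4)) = n - 8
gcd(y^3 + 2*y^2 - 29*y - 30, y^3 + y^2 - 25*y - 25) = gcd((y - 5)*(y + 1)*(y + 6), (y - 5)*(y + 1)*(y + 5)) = y^2 - 4*y - 5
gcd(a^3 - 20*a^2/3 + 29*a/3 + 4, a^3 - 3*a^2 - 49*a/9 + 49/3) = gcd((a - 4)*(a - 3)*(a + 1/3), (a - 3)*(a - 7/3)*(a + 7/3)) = a - 3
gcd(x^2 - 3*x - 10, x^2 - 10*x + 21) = 1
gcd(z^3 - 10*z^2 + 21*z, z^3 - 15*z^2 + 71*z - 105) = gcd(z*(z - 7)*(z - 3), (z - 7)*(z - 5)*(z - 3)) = z^2 - 10*z + 21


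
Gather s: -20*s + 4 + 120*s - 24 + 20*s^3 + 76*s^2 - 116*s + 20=20*s^3 + 76*s^2 - 16*s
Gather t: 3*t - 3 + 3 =3*t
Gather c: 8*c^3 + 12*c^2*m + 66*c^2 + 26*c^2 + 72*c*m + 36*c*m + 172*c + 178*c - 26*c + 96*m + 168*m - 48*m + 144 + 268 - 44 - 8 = 8*c^3 + c^2*(12*m + 92) + c*(108*m + 324) + 216*m + 360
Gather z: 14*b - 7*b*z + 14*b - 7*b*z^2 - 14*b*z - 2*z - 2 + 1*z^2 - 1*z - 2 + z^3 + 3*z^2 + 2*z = 28*b + z^3 + z^2*(4 - 7*b) + z*(-21*b - 1) - 4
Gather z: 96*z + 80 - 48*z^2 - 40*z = -48*z^2 + 56*z + 80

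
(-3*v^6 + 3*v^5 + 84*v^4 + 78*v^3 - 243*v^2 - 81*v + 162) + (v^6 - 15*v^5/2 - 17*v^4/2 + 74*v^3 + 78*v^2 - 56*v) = -2*v^6 - 9*v^5/2 + 151*v^4/2 + 152*v^3 - 165*v^2 - 137*v + 162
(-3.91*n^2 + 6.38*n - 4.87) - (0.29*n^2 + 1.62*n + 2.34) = -4.2*n^2 + 4.76*n - 7.21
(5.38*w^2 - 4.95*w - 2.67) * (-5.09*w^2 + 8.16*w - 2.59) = -27.3842*w^4 + 69.0963*w^3 - 40.7359*w^2 - 8.9667*w + 6.9153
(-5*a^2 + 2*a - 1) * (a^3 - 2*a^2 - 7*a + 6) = -5*a^5 + 12*a^4 + 30*a^3 - 42*a^2 + 19*a - 6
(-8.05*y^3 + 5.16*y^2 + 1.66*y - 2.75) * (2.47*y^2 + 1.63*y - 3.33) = -19.8835*y^5 - 0.376300000000001*y^4 + 39.3175*y^3 - 21.2695*y^2 - 10.0103*y + 9.1575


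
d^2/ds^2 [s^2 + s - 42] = 2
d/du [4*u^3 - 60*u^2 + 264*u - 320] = 12*u^2 - 120*u + 264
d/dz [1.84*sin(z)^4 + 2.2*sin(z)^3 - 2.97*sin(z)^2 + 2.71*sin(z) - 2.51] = (7.36*sin(z)^3 + 6.6*sin(z)^2 - 5.94*sin(z) + 2.71)*cos(z)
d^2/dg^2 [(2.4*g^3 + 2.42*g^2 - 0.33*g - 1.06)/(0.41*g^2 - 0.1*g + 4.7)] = (-4.44089209850063e-16*g^5 + 8.88178419700125e-16*g^4 - 9.114106*g^3 - 35.817156*g^2 + 322.17222*g + 110.66944)/(0.068921*g^6 - 0.05043*g^5 + 2.38251*g^4 - 1.1572*g^3 + 27.3117*g^2 - 6.627*g + 103.823)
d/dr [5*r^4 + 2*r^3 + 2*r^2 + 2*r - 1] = 20*r^3 + 6*r^2 + 4*r + 2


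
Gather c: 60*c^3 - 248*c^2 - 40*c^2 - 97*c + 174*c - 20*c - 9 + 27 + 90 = 60*c^3 - 288*c^2 + 57*c + 108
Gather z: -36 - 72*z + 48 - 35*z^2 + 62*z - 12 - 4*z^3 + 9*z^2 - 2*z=-4*z^3 - 26*z^2 - 12*z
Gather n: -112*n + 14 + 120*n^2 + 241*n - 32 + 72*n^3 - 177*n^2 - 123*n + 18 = 72*n^3 - 57*n^2 + 6*n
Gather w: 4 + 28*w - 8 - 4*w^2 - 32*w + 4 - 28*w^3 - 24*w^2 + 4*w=-28*w^3 - 28*w^2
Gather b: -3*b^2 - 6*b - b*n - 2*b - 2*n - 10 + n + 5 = -3*b^2 + b*(-n - 8) - n - 5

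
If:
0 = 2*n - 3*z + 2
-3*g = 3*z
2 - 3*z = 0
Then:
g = -2/3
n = 0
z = 2/3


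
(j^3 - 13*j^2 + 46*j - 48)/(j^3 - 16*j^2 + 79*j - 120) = (j - 2)/(j - 5)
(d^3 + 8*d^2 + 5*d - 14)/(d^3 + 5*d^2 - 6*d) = (d^2 + 9*d + 14)/(d*(d + 6))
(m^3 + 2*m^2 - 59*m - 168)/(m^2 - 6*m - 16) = (m^2 + 10*m + 21)/(m + 2)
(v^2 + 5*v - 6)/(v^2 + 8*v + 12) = (v - 1)/(v + 2)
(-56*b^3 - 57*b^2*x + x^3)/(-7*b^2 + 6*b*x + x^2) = (-8*b^2 - 7*b*x + x^2)/(-b + x)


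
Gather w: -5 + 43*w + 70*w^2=70*w^2 + 43*w - 5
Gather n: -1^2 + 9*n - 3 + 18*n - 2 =27*n - 6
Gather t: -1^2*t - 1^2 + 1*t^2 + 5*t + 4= t^2 + 4*t + 3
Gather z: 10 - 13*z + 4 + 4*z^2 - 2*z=4*z^2 - 15*z + 14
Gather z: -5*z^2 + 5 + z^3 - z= z^3 - 5*z^2 - z + 5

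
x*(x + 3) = x^2 + 3*x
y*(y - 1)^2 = y^3 - 2*y^2 + y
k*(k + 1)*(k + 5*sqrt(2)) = k^3 + k^2 + 5*sqrt(2)*k^2 + 5*sqrt(2)*k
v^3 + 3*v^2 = v^2*(v + 3)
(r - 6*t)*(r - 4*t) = r^2 - 10*r*t + 24*t^2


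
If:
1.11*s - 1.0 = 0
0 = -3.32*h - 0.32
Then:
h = -0.10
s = 0.90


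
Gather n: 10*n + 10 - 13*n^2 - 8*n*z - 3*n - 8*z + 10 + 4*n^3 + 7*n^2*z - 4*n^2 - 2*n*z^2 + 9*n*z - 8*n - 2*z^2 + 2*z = 4*n^3 + n^2*(7*z - 17) + n*(-2*z^2 + z - 1) - 2*z^2 - 6*z + 20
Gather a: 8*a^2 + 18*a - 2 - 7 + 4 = 8*a^2 + 18*a - 5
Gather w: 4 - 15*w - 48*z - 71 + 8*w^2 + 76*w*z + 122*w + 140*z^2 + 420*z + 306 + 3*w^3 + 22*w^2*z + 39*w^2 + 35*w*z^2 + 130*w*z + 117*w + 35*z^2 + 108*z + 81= 3*w^3 + w^2*(22*z + 47) + w*(35*z^2 + 206*z + 224) + 175*z^2 + 480*z + 320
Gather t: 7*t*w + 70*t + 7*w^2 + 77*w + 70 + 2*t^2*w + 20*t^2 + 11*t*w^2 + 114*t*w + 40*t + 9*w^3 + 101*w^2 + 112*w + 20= t^2*(2*w + 20) + t*(11*w^2 + 121*w + 110) + 9*w^3 + 108*w^2 + 189*w + 90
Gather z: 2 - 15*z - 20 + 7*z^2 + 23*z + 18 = 7*z^2 + 8*z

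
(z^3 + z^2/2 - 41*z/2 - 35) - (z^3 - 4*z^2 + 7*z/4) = 9*z^2/2 - 89*z/4 - 35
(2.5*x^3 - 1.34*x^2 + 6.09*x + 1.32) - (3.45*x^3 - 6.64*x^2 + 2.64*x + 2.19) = -0.95*x^3 + 5.3*x^2 + 3.45*x - 0.87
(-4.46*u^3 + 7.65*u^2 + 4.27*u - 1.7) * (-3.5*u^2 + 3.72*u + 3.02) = 15.61*u^5 - 43.3662*u^4 + 0.0438000000000027*u^3 + 44.9374*u^2 + 6.5714*u - 5.134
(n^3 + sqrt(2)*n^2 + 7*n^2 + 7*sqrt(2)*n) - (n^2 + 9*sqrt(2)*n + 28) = n^3 + sqrt(2)*n^2 + 6*n^2 - 2*sqrt(2)*n - 28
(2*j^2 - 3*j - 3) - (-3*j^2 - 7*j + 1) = 5*j^2 + 4*j - 4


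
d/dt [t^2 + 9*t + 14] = 2*t + 9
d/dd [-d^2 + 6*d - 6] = 6 - 2*d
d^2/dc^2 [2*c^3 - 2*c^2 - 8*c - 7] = 12*c - 4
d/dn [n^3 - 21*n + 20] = 3*n^2 - 21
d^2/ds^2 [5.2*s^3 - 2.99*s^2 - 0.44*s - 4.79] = 31.2*s - 5.98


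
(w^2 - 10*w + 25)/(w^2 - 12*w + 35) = (w - 5)/(w - 7)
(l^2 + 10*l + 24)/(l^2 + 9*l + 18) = (l + 4)/(l + 3)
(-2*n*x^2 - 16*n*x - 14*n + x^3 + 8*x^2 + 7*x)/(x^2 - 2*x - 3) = (-2*n*x - 14*n + x^2 + 7*x)/(x - 3)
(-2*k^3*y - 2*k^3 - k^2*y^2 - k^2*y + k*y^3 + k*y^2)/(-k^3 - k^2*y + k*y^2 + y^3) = k*(-2*k*y - 2*k + y^2 + y)/(-k^2 + y^2)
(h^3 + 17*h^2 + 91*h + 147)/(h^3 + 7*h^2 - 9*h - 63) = (h + 7)/(h - 3)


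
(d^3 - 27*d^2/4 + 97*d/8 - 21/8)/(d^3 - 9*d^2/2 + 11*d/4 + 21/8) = (4*d^2 - 13*d + 3)/(4*d^2 - 4*d - 3)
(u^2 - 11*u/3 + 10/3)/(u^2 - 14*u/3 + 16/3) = (3*u - 5)/(3*u - 8)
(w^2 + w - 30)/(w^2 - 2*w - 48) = (w - 5)/(w - 8)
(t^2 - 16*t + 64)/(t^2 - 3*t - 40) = (t - 8)/(t + 5)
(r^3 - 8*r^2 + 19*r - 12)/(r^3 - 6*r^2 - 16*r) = (-r^3 + 8*r^2 - 19*r + 12)/(r*(-r^2 + 6*r + 16))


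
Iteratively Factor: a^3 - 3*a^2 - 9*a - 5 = (a + 1)*(a^2 - 4*a - 5) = (a - 5)*(a + 1)*(a + 1)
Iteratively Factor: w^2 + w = (w)*(w + 1)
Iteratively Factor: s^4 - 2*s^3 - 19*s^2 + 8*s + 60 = (s + 3)*(s^3 - 5*s^2 - 4*s + 20) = (s - 5)*(s + 3)*(s^2 - 4) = (s - 5)*(s - 2)*(s + 3)*(s + 2)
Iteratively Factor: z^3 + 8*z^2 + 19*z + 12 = (z + 1)*(z^2 + 7*z + 12) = (z + 1)*(z + 4)*(z + 3)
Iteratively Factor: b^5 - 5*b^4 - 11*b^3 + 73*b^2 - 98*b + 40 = (b - 5)*(b^4 - 11*b^2 + 18*b - 8) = (b - 5)*(b - 1)*(b^3 + b^2 - 10*b + 8) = (b - 5)*(b - 1)^2*(b^2 + 2*b - 8) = (b - 5)*(b - 1)^2*(b + 4)*(b - 2)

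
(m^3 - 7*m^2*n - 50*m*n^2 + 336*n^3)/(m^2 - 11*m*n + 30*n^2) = (m^2 - m*n - 56*n^2)/(m - 5*n)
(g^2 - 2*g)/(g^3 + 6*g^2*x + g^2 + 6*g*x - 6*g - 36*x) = g/(g^2 + 6*g*x + 3*g + 18*x)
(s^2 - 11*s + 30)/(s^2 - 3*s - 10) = (s - 6)/(s + 2)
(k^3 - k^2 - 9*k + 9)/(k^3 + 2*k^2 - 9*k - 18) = (k - 1)/(k + 2)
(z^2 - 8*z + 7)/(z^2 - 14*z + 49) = (z - 1)/(z - 7)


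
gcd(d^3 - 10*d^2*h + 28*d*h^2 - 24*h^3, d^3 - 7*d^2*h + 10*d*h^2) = d - 2*h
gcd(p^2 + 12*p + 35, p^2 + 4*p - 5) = p + 5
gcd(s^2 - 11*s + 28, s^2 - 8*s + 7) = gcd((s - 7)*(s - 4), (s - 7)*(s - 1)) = s - 7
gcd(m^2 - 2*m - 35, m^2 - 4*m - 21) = m - 7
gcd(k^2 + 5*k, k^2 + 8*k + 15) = k + 5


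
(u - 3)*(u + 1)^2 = u^3 - u^2 - 5*u - 3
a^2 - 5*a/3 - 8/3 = (a - 8/3)*(a + 1)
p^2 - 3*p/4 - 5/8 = (p - 5/4)*(p + 1/2)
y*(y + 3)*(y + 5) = y^3 + 8*y^2 + 15*y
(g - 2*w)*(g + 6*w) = g^2 + 4*g*w - 12*w^2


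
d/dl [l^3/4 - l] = 3*l^2/4 - 1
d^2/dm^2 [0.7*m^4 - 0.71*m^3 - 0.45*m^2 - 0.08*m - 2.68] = 8.4*m^2 - 4.26*m - 0.9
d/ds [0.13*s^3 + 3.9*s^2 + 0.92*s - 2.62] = 0.39*s^2 + 7.8*s + 0.92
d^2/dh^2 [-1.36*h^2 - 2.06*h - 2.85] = -2.72000000000000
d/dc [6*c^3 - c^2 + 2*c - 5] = 18*c^2 - 2*c + 2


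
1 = 1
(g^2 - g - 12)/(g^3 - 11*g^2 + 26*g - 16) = (g^2 - g - 12)/(g^3 - 11*g^2 + 26*g - 16)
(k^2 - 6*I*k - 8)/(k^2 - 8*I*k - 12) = (k - 4*I)/(k - 6*I)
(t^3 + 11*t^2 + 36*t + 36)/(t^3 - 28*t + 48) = (t^2 + 5*t + 6)/(t^2 - 6*t + 8)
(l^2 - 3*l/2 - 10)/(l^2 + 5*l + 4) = (l^2 - 3*l/2 - 10)/(l^2 + 5*l + 4)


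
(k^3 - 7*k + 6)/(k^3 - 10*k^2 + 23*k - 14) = (k + 3)/(k - 7)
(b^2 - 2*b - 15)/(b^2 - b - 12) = (b - 5)/(b - 4)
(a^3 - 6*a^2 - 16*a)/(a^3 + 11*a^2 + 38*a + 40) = a*(a - 8)/(a^2 + 9*a + 20)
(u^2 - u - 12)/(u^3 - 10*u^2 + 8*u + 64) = (u + 3)/(u^2 - 6*u - 16)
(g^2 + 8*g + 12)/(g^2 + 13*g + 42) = (g + 2)/(g + 7)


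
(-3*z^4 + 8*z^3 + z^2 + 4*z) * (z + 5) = -3*z^5 - 7*z^4 + 41*z^3 + 9*z^2 + 20*z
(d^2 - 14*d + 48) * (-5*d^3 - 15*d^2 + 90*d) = -5*d^5 + 55*d^4 + 60*d^3 - 1980*d^2 + 4320*d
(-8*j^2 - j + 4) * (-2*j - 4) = 16*j^3 + 34*j^2 - 4*j - 16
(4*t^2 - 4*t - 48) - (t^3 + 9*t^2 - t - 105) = -t^3 - 5*t^2 - 3*t + 57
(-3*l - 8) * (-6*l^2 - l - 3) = 18*l^3 + 51*l^2 + 17*l + 24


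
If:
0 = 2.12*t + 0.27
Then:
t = -0.13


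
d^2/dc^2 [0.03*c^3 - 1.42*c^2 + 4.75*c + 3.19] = 0.18*c - 2.84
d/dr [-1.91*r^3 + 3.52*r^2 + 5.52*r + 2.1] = -5.73*r^2 + 7.04*r + 5.52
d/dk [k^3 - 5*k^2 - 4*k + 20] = 3*k^2 - 10*k - 4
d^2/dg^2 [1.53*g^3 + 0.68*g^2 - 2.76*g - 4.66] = 9.18*g + 1.36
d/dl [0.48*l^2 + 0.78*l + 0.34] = 0.96*l + 0.78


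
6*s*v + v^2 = v*(6*s + v)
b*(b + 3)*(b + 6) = b^3 + 9*b^2 + 18*b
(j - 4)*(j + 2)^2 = j^3 - 12*j - 16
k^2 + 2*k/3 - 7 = (k - 7/3)*(k + 3)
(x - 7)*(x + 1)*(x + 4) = x^3 - 2*x^2 - 31*x - 28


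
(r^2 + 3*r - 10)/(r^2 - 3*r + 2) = (r + 5)/(r - 1)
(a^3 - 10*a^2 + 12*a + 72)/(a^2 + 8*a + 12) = (a^2 - 12*a + 36)/(a + 6)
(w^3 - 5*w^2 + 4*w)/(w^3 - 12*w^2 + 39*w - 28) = w/(w - 7)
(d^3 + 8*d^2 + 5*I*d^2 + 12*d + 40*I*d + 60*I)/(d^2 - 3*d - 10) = (d^2 + d*(6 + 5*I) + 30*I)/(d - 5)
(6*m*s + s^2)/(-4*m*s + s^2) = (6*m + s)/(-4*m + s)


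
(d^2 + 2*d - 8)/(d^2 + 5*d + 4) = (d - 2)/(d + 1)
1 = 1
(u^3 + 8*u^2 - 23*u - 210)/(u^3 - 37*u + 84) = (u^2 + u - 30)/(u^2 - 7*u + 12)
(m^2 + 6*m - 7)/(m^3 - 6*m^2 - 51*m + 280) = (m - 1)/(m^2 - 13*m + 40)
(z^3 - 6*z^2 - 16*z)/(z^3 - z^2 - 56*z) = (z + 2)/(z + 7)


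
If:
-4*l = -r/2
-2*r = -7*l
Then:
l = 0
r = 0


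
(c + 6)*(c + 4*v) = c^2 + 4*c*v + 6*c + 24*v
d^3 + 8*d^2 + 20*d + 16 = (d + 2)^2*(d + 4)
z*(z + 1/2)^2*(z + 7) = z^4 + 8*z^3 + 29*z^2/4 + 7*z/4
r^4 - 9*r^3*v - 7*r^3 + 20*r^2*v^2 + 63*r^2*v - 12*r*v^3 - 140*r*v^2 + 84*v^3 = (r - 7)*(r - 6*v)*(r - 2*v)*(r - v)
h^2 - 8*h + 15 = (h - 5)*(h - 3)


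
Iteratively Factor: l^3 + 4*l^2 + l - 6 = (l + 3)*(l^2 + l - 2) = (l + 2)*(l + 3)*(l - 1)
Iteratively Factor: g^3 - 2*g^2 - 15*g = (g - 5)*(g^2 + 3*g) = g*(g - 5)*(g + 3)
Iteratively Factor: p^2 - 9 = (p - 3)*(p + 3)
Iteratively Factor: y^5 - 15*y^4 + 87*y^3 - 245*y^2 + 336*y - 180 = (y - 3)*(y^4 - 12*y^3 + 51*y^2 - 92*y + 60) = (y - 3)*(y - 2)*(y^3 - 10*y^2 + 31*y - 30) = (y - 5)*(y - 3)*(y - 2)*(y^2 - 5*y + 6) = (y - 5)*(y - 3)^2*(y - 2)*(y - 2)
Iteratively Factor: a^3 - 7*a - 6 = (a - 3)*(a^2 + 3*a + 2) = (a - 3)*(a + 1)*(a + 2)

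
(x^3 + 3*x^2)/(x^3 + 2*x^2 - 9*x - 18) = x^2/(x^2 - x - 6)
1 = 1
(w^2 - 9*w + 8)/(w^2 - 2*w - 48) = (w - 1)/(w + 6)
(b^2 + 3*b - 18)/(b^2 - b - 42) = (b - 3)/(b - 7)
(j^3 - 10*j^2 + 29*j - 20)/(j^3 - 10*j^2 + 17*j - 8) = (j^2 - 9*j + 20)/(j^2 - 9*j + 8)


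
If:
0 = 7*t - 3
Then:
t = 3/7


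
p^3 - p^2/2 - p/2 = p*(p - 1)*(p + 1/2)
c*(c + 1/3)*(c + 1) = c^3 + 4*c^2/3 + c/3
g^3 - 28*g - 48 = (g - 6)*(g + 2)*(g + 4)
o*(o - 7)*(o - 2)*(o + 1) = o^4 - 8*o^3 + 5*o^2 + 14*o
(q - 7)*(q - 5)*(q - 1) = q^3 - 13*q^2 + 47*q - 35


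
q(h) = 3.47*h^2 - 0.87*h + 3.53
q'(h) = 6.94*h - 0.87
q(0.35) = 3.65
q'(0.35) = 1.56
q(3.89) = 52.65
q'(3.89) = 26.13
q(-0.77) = 6.26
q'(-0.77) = -6.21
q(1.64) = 11.44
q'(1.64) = 10.51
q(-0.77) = 6.26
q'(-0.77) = -6.21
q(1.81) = 13.32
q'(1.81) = 11.69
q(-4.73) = 85.28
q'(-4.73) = -33.70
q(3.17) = 35.64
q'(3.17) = 21.13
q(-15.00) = 797.33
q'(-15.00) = -104.97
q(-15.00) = 797.33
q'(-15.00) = -104.97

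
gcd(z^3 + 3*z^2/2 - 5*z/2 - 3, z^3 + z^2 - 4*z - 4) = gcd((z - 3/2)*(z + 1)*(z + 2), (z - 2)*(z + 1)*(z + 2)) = z^2 + 3*z + 2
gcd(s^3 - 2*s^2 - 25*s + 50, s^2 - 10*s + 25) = s - 5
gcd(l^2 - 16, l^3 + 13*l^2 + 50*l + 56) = l + 4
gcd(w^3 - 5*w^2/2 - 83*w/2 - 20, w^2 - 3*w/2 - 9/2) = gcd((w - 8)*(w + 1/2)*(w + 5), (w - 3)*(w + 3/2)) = 1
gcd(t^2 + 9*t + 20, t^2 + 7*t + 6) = 1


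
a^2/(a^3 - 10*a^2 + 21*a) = a/(a^2 - 10*a + 21)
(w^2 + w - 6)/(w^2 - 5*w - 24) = (w - 2)/(w - 8)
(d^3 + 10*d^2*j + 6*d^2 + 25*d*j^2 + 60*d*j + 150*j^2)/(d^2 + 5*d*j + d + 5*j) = (d^2 + 5*d*j + 6*d + 30*j)/(d + 1)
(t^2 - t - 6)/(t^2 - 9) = (t + 2)/(t + 3)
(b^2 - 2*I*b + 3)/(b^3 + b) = (b - 3*I)/(b*(b - I))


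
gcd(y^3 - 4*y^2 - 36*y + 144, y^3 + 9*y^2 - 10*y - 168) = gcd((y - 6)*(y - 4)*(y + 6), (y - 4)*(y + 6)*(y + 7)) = y^2 + 2*y - 24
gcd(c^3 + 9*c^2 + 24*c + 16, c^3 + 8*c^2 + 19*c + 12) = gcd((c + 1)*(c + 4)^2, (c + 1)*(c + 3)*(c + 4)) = c^2 + 5*c + 4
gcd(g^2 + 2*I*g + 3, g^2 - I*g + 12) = g + 3*I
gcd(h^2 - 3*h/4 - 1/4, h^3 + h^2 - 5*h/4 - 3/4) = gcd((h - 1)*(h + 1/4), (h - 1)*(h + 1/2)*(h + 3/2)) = h - 1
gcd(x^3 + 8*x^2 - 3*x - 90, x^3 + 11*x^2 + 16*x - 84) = x + 6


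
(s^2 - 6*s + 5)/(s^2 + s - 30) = (s - 1)/(s + 6)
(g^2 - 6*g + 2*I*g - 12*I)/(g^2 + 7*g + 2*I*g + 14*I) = (g - 6)/(g + 7)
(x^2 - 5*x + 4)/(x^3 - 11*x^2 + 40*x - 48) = (x - 1)/(x^2 - 7*x + 12)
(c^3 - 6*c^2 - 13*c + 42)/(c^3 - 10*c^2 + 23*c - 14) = (c + 3)/(c - 1)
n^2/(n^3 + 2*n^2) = 1/(n + 2)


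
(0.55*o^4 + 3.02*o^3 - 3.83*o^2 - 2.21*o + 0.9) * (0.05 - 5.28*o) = -2.904*o^5 - 15.9181*o^4 + 20.3734*o^3 + 11.4773*o^2 - 4.8625*o + 0.045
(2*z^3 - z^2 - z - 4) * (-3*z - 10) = -6*z^4 - 17*z^3 + 13*z^2 + 22*z + 40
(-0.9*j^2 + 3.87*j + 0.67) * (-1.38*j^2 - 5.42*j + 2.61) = 1.242*j^4 - 0.462599999999999*j^3 - 24.249*j^2 + 6.4693*j + 1.7487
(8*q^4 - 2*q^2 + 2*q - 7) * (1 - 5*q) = -40*q^5 + 8*q^4 + 10*q^3 - 12*q^2 + 37*q - 7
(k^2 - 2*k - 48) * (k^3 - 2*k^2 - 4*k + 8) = k^5 - 4*k^4 - 48*k^3 + 112*k^2 + 176*k - 384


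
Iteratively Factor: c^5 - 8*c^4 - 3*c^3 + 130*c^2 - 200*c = (c + 4)*(c^4 - 12*c^3 + 45*c^2 - 50*c) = c*(c + 4)*(c^3 - 12*c^2 + 45*c - 50) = c*(c - 5)*(c + 4)*(c^2 - 7*c + 10) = c*(c - 5)^2*(c + 4)*(c - 2)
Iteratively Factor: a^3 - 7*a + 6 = (a - 1)*(a^2 + a - 6) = (a - 1)*(a + 3)*(a - 2)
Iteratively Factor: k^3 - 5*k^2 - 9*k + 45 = (k + 3)*(k^2 - 8*k + 15) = (k - 5)*(k + 3)*(k - 3)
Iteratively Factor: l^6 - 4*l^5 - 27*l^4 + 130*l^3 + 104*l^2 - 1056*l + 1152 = (l - 3)*(l^5 - l^4 - 30*l^3 + 40*l^2 + 224*l - 384) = (l - 3)^2*(l^4 + 2*l^3 - 24*l^2 - 32*l + 128) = (l - 3)^2*(l + 4)*(l^3 - 2*l^2 - 16*l + 32) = (l - 3)^2*(l + 4)^2*(l^2 - 6*l + 8) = (l - 3)^2*(l - 2)*(l + 4)^2*(l - 4)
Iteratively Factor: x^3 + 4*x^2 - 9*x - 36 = (x + 4)*(x^2 - 9) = (x - 3)*(x + 4)*(x + 3)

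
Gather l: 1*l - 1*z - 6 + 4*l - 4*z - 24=5*l - 5*z - 30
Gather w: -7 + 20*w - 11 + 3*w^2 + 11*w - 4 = 3*w^2 + 31*w - 22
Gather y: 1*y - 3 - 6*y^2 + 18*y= -6*y^2 + 19*y - 3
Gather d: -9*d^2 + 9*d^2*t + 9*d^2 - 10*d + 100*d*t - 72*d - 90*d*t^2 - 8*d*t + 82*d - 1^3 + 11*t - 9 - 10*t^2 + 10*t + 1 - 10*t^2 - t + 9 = 9*d^2*t + d*(-90*t^2 + 92*t) - 20*t^2 + 20*t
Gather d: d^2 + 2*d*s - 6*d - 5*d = d^2 + d*(2*s - 11)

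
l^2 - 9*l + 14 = (l - 7)*(l - 2)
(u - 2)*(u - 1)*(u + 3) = u^3 - 7*u + 6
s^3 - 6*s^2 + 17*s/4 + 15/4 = (s - 5)*(s - 3/2)*(s + 1/2)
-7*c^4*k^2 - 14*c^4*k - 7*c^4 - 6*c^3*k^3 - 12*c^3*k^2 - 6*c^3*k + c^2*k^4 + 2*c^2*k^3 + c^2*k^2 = (-7*c + k)*(c + k)*(c*k + c)^2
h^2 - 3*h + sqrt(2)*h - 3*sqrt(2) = (h - 3)*(h + sqrt(2))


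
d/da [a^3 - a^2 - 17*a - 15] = 3*a^2 - 2*a - 17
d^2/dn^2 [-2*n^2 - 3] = -4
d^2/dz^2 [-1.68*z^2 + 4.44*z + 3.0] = -3.36000000000000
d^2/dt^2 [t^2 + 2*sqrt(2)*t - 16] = 2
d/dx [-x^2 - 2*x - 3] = -2*x - 2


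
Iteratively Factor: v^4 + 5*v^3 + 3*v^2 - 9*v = (v + 3)*(v^3 + 2*v^2 - 3*v) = v*(v + 3)*(v^2 + 2*v - 3) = v*(v + 3)^2*(v - 1)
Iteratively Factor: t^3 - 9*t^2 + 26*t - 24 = (t - 4)*(t^2 - 5*t + 6) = (t - 4)*(t - 2)*(t - 3)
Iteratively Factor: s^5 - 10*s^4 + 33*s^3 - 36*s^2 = (s)*(s^4 - 10*s^3 + 33*s^2 - 36*s) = s^2*(s^3 - 10*s^2 + 33*s - 36) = s^2*(s - 3)*(s^2 - 7*s + 12) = s^2*(s - 4)*(s - 3)*(s - 3)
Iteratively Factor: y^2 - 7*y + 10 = (y - 2)*(y - 5)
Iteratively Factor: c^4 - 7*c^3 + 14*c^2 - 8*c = (c - 4)*(c^3 - 3*c^2 + 2*c) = (c - 4)*(c - 1)*(c^2 - 2*c) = c*(c - 4)*(c - 1)*(c - 2)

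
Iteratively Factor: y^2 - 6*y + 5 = (y - 1)*(y - 5)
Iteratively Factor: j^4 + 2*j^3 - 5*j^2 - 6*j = (j + 1)*(j^3 + j^2 - 6*j) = (j - 2)*(j + 1)*(j^2 + 3*j) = j*(j - 2)*(j + 1)*(j + 3)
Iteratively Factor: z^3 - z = (z + 1)*(z^2 - z) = (z - 1)*(z + 1)*(z)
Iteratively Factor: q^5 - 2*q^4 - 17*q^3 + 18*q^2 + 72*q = (q)*(q^4 - 2*q^3 - 17*q^2 + 18*q + 72) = q*(q - 3)*(q^3 + q^2 - 14*q - 24) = q*(q - 4)*(q - 3)*(q^2 + 5*q + 6) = q*(q - 4)*(q - 3)*(q + 2)*(q + 3)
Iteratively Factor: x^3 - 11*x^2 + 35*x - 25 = (x - 5)*(x^2 - 6*x + 5) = (x - 5)*(x - 1)*(x - 5)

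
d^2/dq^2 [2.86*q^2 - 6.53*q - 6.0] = 5.72000000000000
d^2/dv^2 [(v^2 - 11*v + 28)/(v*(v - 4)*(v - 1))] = 2*(v^3 - 21*v^2 + 21*v - 7)/(v^3*(v^3 - 3*v^2 + 3*v - 1))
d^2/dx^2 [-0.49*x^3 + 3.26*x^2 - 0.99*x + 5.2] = 6.52 - 2.94*x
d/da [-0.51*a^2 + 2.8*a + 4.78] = 2.8 - 1.02*a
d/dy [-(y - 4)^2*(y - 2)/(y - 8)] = (y - 4)*((8 - 3*y)*(y - 8) + (y - 4)*(y - 2))/(y - 8)^2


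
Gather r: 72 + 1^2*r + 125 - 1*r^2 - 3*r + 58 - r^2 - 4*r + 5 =-2*r^2 - 6*r + 260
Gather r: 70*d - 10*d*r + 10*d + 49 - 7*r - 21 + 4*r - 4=80*d + r*(-10*d - 3) + 24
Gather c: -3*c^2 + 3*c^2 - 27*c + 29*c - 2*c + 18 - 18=0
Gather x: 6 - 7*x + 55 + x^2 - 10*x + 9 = x^2 - 17*x + 70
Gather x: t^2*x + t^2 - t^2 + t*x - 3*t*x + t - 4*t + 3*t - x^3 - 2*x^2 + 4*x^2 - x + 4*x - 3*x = -x^3 + 2*x^2 + x*(t^2 - 2*t)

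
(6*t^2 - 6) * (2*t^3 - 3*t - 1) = 12*t^5 - 30*t^3 - 6*t^2 + 18*t + 6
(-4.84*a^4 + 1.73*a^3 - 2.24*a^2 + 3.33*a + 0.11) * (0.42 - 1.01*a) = 4.8884*a^5 - 3.7801*a^4 + 2.989*a^3 - 4.3041*a^2 + 1.2875*a + 0.0462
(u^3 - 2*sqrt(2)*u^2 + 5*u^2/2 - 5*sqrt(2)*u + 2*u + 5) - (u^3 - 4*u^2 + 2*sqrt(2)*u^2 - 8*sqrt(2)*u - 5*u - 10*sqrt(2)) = -4*sqrt(2)*u^2 + 13*u^2/2 + 3*sqrt(2)*u + 7*u + 5 + 10*sqrt(2)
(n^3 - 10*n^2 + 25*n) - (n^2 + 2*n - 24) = n^3 - 11*n^2 + 23*n + 24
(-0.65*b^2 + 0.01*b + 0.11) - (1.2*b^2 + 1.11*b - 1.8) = -1.85*b^2 - 1.1*b + 1.91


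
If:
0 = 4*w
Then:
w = 0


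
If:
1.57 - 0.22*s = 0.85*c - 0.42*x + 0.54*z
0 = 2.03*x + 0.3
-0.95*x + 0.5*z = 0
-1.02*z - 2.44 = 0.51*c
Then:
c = -4.22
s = 23.86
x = -0.15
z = -0.28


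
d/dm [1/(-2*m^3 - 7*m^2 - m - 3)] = (6*m^2 + 14*m + 1)/(2*m^3 + 7*m^2 + m + 3)^2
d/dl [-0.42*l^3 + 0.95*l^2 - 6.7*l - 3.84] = -1.26*l^2 + 1.9*l - 6.7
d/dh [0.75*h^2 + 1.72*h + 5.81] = 1.5*h + 1.72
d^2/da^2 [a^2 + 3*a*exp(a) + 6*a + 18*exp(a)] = 3*a*exp(a) + 24*exp(a) + 2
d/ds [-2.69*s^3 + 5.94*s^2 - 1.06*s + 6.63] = -8.07*s^2 + 11.88*s - 1.06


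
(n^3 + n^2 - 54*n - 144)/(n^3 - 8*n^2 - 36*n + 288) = (n + 3)/(n - 6)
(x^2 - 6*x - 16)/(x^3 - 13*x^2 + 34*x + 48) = (x + 2)/(x^2 - 5*x - 6)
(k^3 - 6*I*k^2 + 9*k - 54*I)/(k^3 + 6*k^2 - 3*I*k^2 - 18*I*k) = (k^2 - 3*I*k + 18)/(k*(k + 6))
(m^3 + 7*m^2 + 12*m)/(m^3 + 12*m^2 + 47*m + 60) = m/(m + 5)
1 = 1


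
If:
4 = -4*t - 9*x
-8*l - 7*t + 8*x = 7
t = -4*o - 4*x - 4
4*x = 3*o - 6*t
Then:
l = -1425/1048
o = -72/131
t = 4/131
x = -60/131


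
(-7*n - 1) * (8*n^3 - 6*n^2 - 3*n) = -56*n^4 + 34*n^3 + 27*n^2 + 3*n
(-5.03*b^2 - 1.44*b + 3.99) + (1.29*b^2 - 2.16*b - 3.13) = -3.74*b^2 - 3.6*b + 0.86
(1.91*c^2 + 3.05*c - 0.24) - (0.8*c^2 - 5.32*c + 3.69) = 1.11*c^2 + 8.37*c - 3.93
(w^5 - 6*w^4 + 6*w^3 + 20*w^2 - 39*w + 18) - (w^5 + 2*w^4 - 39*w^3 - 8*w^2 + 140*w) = -8*w^4 + 45*w^3 + 28*w^2 - 179*w + 18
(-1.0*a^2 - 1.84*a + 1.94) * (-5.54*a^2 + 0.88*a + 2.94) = 5.54*a^4 + 9.3136*a^3 - 15.3068*a^2 - 3.7024*a + 5.7036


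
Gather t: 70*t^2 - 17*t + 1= 70*t^2 - 17*t + 1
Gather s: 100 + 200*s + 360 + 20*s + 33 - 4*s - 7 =216*s + 486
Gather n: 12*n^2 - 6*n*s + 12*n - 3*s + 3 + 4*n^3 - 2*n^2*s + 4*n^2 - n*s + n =4*n^3 + n^2*(16 - 2*s) + n*(13 - 7*s) - 3*s + 3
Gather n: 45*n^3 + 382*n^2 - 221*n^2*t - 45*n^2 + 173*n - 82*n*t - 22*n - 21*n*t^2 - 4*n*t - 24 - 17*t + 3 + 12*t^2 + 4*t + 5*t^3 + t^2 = 45*n^3 + n^2*(337 - 221*t) + n*(-21*t^2 - 86*t + 151) + 5*t^3 + 13*t^2 - 13*t - 21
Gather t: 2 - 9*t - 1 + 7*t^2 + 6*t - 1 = 7*t^2 - 3*t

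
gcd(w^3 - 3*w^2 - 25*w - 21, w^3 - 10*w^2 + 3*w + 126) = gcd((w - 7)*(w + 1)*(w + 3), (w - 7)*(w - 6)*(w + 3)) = w^2 - 4*w - 21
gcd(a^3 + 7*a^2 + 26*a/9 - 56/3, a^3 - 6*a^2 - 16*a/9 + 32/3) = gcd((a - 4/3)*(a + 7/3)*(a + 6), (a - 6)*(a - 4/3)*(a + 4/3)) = a - 4/3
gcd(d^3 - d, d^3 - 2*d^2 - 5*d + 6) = d - 1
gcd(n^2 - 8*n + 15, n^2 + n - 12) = n - 3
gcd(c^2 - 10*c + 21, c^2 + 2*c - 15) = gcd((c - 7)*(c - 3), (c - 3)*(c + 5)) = c - 3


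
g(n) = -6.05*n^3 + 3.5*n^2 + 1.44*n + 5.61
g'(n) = -18.15*n^2 + 7.0*n + 1.44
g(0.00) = 5.61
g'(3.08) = -149.18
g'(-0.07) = 0.86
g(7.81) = -2651.75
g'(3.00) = -140.91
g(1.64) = -9.30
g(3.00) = -121.92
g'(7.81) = -1050.97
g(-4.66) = 687.13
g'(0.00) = 1.44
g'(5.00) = -417.31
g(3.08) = -133.52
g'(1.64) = -35.90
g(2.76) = -90.95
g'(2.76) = -117.50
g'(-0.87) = -18.39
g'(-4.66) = -425.32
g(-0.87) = 10.99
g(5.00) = -655.94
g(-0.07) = 5.53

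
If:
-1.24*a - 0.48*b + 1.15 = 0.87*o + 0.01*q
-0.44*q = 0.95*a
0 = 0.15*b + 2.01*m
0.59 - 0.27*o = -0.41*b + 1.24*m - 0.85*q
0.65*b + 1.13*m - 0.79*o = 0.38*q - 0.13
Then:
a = 0.31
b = 0.33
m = -0.02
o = 0.71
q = -0.66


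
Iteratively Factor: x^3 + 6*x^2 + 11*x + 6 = (x + 3)*(x^2 + 3*x + 2) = (x + 2)*(x + 3)*(x + 1)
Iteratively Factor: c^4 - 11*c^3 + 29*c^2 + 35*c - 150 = (c + 2)*(c^3 - 13*c^2 + 55*c - 75) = (c - 5)*(c + 2)*(c^2 - 8*c + 15) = (c - 5)*(c - 3)*(c + 2)*(c - 5)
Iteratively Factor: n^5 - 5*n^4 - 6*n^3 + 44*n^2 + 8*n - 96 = (n + 2)*(n^4 - 7*n^3 + 8*n^2 + 28*n - 48) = (n - 3)*(n + 2)*(n^3 - 4*n^2 - 4*n + 16) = (n - 3)*(n - 2)*(n + 2)*(n^2 - 2*n - 8) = (n - 3)*(n - 2)*(n + 2)^2*(n - 4)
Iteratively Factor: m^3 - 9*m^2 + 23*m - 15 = (m - 1)*(m^2 - 8*m + 15) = (m - 5)*(m - 1)*(m - 3)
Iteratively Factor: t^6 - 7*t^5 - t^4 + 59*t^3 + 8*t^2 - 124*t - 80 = (t + 1)*(t^5 - 8*t^4 + 7*t^3 + 52*t^2 - 44*t - 80) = (t - 2)*(t + 1)*(t^4 - 6*t^3 - 5*t^2 + 42*t + 40) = (t - 5)*(t - 2)*(t + 1)*(t^3 - t^2 - 10*t - 8) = (t - 5)*(t - 2)*(t + 1)*(t + 2)*(t^2 - 3*t - 4) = (t - 5)*(t - 2)*(t + 1)^2*(t + 2)*(t - 4)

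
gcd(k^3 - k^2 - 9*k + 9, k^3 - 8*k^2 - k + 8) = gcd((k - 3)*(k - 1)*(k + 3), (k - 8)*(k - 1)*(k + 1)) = k - 1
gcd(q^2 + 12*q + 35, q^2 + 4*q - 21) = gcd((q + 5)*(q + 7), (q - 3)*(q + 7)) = q + 7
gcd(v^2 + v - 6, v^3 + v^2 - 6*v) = v^2 + v - 6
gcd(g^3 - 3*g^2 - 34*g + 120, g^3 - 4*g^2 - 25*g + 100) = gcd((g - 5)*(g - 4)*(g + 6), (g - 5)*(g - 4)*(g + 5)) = g^2 - 9*g + 20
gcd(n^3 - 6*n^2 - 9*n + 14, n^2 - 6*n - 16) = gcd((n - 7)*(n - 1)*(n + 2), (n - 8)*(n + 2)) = n + 2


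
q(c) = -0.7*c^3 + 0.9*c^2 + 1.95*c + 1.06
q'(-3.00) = -22.35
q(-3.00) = 22.21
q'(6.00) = -62.85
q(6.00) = -106.04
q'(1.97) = -2.65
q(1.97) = 3.04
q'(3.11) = -12.76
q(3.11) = -5.23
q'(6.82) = -83.45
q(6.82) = -165.83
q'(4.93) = -40.22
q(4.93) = -51.33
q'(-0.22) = 1.45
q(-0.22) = 0.68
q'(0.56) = 2.30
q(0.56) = 2.31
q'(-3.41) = -28.61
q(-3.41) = 32.63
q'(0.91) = 1.85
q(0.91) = 3.05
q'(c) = -2.1*c^2 + 1.8*c + 1.95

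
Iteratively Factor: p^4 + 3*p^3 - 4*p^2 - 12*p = (p + 2)*(p^3 + p^2 - 6*p) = (p - 2)*(p + 2)*(p^2 + 3*p) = (p - 2)*(p + 2)*(p + 3)*(p)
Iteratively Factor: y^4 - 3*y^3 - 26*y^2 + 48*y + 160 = (y - 5)*(y^3 + 2*y^2 - 16*y - 32) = (y - 5)*(y - 4)*(y^2 + 6*y + 8) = (y - 5)*(y - 4)*(y + 2)*(y + 4)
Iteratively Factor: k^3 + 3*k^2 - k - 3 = (k - 1)*(k^2 + 4*k + 3) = (k - 1)*(k + 3)*(k + 1)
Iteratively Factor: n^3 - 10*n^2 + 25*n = (n - 5)*(n^2 - 5*n) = (n - 5)^2*(n)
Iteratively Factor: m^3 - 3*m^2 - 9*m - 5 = (m - 5)*(m^2 + 2*m + 1) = (m - 5)*(m + 1)*(m + 1)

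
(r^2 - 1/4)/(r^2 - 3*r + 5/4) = (2*r + 1)/(2*r - 5)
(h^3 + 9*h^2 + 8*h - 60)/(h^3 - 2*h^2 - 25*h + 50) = (h + 6)/(h - 5)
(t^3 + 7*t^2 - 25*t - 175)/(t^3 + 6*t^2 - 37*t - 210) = (t - 5)/(t - 6)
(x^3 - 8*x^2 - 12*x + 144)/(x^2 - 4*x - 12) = (x^2 - 2*x - 24)/(x + 2)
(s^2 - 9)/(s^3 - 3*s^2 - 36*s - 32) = (9 - s^2)/(-s^3 + 3*s^2 + 36*s + 32)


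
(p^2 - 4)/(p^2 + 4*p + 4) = (p - 2)/(p + 2)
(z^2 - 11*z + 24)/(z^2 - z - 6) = (z - 8)/(z + 2)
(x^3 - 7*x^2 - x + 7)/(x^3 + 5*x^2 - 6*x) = (x^2 - 6*x - 7)/(x*(x + 6))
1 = 1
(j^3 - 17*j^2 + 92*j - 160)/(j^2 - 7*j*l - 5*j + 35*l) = (j^2 - 12*j + 32)/(j - 7*l)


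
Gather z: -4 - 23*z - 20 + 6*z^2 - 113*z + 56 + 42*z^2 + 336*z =48*z^2 + 200*z + 32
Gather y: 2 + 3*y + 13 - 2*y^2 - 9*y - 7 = -2*y^2 - 6*y + 8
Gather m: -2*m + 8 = 8 - 2*m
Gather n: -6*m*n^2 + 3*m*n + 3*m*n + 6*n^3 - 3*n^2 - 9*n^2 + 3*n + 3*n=6*n^3 + n^2*(-6*m - 12) + n*(6*m + 6)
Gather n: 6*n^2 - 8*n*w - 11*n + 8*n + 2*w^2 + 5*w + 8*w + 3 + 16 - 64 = 6*n^2 + n*(-8*w - 3) + 2*w^2 + 13*w - 45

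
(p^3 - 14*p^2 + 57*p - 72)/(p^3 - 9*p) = (p^2 - 11*p + 24)/(p*(p + 3))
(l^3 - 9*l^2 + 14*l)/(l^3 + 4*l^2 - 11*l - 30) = l*(l^2 - 9*l + 14)/(l^3 + 4*l^2 - 11*l - 30)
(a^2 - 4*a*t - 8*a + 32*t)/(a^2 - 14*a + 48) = (a - 4*t)/(a - 6)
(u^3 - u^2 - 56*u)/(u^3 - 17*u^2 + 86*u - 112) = u*(u + 7)/(u^2 - 9*u + 14)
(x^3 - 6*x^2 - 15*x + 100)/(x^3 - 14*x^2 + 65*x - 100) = (x + 4)/(x - 4)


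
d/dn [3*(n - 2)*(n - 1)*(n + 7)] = 9*n^2 + 24*n - 57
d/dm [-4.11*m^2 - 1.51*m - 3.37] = -8.22*m - 1.51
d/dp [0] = 0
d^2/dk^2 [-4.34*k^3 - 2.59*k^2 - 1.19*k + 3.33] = -26.04*k - 5.18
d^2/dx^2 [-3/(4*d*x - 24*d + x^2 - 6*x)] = 6*(4*d*x - 24*d + x^2 - 6*x - 4*(2*d + x - 3)^2)/(4*d*x - 24*d + x^2 - 6*x)^3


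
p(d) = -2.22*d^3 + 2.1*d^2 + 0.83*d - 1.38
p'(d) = -6.66*d^2 + 4.2*d + 0.83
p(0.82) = -0.51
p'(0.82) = -0.20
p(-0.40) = -1.23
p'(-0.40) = -1.92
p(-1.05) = 2.63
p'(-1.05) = -10.92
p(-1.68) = 13.68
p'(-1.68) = -25.02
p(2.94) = -37.20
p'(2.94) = -44.39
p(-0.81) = 0.51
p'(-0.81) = -6.94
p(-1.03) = 2.42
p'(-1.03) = -10.56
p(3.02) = -40.87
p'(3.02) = -47.23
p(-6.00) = 548.76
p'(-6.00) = -264.13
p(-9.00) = 1779.63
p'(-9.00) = -576.43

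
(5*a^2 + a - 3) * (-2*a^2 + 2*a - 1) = -10*a^4 + 8*a^3 + 3*a^2 - 7*a + 3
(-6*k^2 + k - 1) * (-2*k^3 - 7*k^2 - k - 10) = 12*k^5 + 40*k^4 + k^3 + 66*k^2 - 9*k + 10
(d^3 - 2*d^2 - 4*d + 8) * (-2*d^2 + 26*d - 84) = -2*d^5 + 30*d^4 - 128*d^3 + 48*d^2 + 544*d - 672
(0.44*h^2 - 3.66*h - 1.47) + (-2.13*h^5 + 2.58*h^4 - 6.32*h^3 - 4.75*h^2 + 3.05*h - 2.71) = -2.13*h^5 + 2.58*h^4 - 6.32*h^3 - 4.31*h^2 - 0.61*h - 4.18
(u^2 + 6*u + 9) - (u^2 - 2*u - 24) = 8*u + 33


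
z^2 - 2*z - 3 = (z - 3)*(z + 1)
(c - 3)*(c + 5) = c^2 + 2*c - 15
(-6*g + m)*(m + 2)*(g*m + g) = -6*g^2*m^2 - 18*g^2*m - 12*g^2 + g*m^3 + 3*g*m^2 + 2*g*m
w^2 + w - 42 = (w - 6)*(w + 7)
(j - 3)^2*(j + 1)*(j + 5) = j^4 - 22*j^2 + 24*j + 45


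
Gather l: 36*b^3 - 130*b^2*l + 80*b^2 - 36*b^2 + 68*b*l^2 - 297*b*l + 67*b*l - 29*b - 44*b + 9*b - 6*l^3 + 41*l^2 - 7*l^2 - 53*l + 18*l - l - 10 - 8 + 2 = 36*b^3 + 44*b^2 - 64*b - 6*l^3 + l^2*(68*b + 34) + l*(-130*b^2 - 230*b - 36) - 16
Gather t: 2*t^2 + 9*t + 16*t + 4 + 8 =2*t^2 + 25*t + 12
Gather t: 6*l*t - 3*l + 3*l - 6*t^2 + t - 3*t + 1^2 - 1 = -6*t^2 + t*(6*l - 2)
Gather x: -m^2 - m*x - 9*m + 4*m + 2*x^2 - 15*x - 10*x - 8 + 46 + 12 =-m^2 - 5*m + 2*x^2 + x*(-m - 25) + 50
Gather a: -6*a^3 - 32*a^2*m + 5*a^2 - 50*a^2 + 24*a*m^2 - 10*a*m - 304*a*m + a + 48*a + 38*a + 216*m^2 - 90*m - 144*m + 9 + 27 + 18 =-6*a^3 + a^2*(-32*m - 45) + a*(24*m^2 - 314*m + 87) + 216*m^2 - 234*m + 54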